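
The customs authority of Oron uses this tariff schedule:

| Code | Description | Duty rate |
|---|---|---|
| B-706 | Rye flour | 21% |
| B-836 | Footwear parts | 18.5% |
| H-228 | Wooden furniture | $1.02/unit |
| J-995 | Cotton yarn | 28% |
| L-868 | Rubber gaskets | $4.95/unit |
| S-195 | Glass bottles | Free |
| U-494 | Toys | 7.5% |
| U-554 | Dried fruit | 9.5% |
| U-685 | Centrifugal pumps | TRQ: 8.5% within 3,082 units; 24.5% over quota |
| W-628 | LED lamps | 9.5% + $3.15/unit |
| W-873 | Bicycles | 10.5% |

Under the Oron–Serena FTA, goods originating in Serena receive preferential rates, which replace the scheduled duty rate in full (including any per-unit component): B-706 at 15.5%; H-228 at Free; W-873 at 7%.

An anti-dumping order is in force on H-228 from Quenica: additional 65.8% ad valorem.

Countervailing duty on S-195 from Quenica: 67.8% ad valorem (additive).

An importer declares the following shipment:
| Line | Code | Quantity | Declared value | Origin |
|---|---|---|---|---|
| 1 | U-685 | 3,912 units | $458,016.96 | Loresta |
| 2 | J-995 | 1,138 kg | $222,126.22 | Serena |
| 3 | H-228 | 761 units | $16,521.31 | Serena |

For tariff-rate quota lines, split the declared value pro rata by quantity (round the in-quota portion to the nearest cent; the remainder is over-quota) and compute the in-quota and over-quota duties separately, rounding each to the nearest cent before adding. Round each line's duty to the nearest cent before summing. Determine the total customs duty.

$116,675.01

Line 1 (U-685, Loresta, 3,912 units, $458,016.96):
Code U-685 is under a tariff-rate quota (threshold 3,082 units). In-quota: 3,082 units at 8.5%; over-quota: 830 units at 24.5%.
Pro-rata value split: in-quota = $458,016.96 × 3,082/3,912 = $360,840.56; over-quota = $458,016.96 − $360,840.56 = $97,176.40.
In-quota duty = $360,840.56 × 8.5% = $30,671.45. Over-quota duty = $97,176.40 × 24.5% = $23,808.22.
Line duty = $30,671.45 + $23,808.22 = $54,479.67.
Line 2 (J-995, Serena, 1,138 kg, $222,126.22):
Base rate for J-995 is 28%.
Origin Serena is the FTA partner but J-995 is not on the preference list; base rate stands.
Duty = $222,126.22 × 28% = $62,195.34.
Line 3 (H-228, Serena, 761 units, $16,521.31):
Base rate for H-228 is $1.02/unit.
Origin Serena qualifies under the Oron–Serena agreement and H-228 is covered: preferential rate Free applies instead.
The additional-duty order on H-228 targets Quenica, not Serena; it does not apply.
Duty = $16,521.31 × 0% = $0.00.
Total = $54,479.67 + $62,195.34 + $0.00 = $116,675.01.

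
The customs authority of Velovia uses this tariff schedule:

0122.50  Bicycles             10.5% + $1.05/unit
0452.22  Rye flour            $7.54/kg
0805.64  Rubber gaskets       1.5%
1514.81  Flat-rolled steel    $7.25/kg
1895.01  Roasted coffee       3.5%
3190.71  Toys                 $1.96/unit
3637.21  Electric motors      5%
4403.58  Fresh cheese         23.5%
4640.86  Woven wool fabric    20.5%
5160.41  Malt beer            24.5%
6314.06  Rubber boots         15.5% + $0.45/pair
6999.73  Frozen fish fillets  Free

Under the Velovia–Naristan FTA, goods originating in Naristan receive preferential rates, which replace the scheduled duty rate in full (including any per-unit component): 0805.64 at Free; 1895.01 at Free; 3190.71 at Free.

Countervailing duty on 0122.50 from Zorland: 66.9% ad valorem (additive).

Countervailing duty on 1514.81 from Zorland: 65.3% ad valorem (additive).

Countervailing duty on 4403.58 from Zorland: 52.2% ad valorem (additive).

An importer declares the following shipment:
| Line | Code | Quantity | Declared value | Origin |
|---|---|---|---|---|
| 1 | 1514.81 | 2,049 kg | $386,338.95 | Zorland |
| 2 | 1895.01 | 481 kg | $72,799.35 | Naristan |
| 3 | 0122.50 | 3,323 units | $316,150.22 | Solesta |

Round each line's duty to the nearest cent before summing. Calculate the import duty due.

Line 1 (1514.81, Zorland, 2,049 kg, $386,338.95):
Base rate for 1514.81 is $7.25/kg.
Additional duty on 1514.81 from Zorland: +65.3% ad valorem. Applied ad valorem rate = 65.3%.
Duty = $386,338.95 × 65.3% + 2,049 × $7.25 = $267,134.58.
Line 2 (1895.01, Naristan, 481 kg, $72,799.35):
Base rate for 1895.01 is 3.5%.
Origin Naristan qualifies under the Velovia–Naristan agreement and 1895.01 is covered: preferential rate Free applies instead.
Duty = $72,799.35 × 0% = $0.00.
Line 3 (0122.50, Solesta, 3,323 units, $316,150.22):
Base rate for 0122.50 is 10.5% + $1.05/unit.
The additional-duty order on 0122.50 targets Zorland, not Solesta; it does not apply.
Duty = $316,150.22 × 10.5% + 3,323 × $1.05 = $36,684.92.
Total = $267,134.58 + $0.00 + $36,684.92 = $303,819.50.

$303,819.50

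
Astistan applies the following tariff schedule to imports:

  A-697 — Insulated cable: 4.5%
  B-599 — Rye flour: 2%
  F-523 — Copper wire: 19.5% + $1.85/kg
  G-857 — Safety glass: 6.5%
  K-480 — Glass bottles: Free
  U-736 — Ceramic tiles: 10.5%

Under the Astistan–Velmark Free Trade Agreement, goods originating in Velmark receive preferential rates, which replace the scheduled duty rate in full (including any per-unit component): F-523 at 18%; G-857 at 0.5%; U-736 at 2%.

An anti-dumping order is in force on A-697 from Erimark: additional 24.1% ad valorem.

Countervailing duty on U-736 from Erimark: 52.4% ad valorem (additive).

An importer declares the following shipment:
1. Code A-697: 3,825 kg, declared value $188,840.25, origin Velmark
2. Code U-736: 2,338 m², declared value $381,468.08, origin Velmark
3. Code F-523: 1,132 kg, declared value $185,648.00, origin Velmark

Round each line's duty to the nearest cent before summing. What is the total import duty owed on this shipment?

$49,543.81

Line 1 (A-697, Velmark, 3,825 kg, $188,840.25):
Base rate for A-697 is 4.5%.
Origin Velmark is the FTA partner but A-697 is not on the preference list; base rate stands.
The additional-duty order on A-697 targets Erimark, not Velmark; it does not apply.
Duty = $188,840.25 × 4.5% = $8,497.81.
Line 2 (U-736, Velmark, 2,338 m², $381,468.08):
Base rate for U-736 is 10.5%.
Origin Velmark qualifies under the Astistan–Velmark agreement and U-736 is covered: preferential rate 2% applies instead.
The additional-duty order on U-736 targets Erimark, not Velmark; it does not apply.
Duty = $381,468.08 × 2% = $7,629.36.
Line 3 (F-523, Velmark, 1,132 kg, $185,648.00):
Base rate for F-523 is 19.5% + $1.85/kg.
Origin Velmark qualifies under the Astistan–Velmark agreement and F-523 is covered: preferential rate 18% applies instead.
Duty = $185,648.00 × 18% = $33,416.64.
Total = $8,497.81 + $7,629.36 + $33,416.64 = $49,543.81.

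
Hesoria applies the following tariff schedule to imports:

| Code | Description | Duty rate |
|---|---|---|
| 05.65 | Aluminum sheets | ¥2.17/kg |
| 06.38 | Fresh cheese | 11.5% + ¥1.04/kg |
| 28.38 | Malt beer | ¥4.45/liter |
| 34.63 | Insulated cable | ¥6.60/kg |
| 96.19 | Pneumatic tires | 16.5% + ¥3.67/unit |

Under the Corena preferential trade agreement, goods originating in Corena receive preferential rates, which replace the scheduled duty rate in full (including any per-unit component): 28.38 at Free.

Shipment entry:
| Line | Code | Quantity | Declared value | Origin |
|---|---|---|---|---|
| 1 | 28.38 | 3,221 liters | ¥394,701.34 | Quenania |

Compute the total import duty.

Line 1 (28.38, Quenania, 3,221 liters, ¥394,701.34):
Base rate for 28.38 is ¥4.45/liter.
28.38 has an FTA preferential rate, but origin Quenania is not Corena; base rate stands.
Duty = 3,221 × ¥4.45 = ¥14,333.45.

¥14,333.45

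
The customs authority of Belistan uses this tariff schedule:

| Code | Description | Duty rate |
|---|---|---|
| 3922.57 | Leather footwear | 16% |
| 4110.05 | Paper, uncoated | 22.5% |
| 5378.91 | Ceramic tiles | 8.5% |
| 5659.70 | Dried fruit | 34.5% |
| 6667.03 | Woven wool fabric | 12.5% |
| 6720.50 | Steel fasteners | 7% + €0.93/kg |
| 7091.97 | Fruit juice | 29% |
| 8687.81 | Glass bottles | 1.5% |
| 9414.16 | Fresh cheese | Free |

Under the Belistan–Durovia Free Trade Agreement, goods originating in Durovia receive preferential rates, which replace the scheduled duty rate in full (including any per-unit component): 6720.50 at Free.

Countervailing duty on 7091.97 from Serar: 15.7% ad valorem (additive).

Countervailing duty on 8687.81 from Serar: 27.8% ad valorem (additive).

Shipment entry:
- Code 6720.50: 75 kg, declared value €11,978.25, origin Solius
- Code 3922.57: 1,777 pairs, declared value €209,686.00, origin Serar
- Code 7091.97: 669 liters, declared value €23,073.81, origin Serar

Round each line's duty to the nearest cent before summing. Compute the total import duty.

Line 1 (6720.50, Solius, 75 kg, €11,978.25):
Base rate for 6720.50 is 7% + €0.93/kg.
6720.50 has an FTA preferential rate, but origin Solius is not Durovia; base rate stands.
Duty = €11,978.25 × 7% + 75 × €0.93 = €908.23.
Line 2 (3922.57, Serar, 1,777 pairs, €209,686.00):
Base rate for 3922.57 is 16%.
Duty = €209,686.00 × 16% = €33,549.76.
Line 3 (7091.97, Serar, 669 liters, €23,073.81):
Base rate for 7091.97 is 29%.
Additional duty on 7091.97 from Serar: +15.7%. Applied ad valorem rate: 29% + 15.7% = 44.7%.
Duty = €23,073.81 × 44.7% = €10,313.99.
Total = €908.23 + €33,549.76 + €10,313.99 = €44,771.98.

€44,771.98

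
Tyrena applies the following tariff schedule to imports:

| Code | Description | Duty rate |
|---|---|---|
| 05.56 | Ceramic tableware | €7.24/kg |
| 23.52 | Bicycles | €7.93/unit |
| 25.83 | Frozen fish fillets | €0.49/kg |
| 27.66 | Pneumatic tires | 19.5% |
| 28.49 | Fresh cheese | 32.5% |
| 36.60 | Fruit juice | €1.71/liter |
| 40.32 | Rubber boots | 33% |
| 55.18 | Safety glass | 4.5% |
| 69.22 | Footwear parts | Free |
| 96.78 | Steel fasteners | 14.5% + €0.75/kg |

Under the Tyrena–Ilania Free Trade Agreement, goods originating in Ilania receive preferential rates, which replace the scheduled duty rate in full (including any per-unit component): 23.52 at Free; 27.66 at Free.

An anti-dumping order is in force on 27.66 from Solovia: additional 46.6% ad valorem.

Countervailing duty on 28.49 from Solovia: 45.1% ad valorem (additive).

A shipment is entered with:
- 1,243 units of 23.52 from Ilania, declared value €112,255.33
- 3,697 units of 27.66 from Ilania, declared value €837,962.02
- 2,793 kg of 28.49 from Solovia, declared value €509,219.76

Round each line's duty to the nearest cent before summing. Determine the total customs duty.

Line 1 (23.52, Ilania, 1,243 units, €112,255.33):
Base rate for 23.52 is €7.93/unit.
Origin Ilania qualifies under the Tyrena–Ilania agreement and 23.52 is covered: preferential rate Free applies instead.
Duty = €112,255.33 × 0% = €0.00.
Line 2 (27.66, Ilania, 3,697 units, €837,962.02):
Base rate for 27.66 is 19.5%.
Origin Ilania qualifies under the Tyrena–Ilania agreement and 27.66 is covered: preferential rate Free applies instead.
The additional-duty order on 27.66 targets Solovia, not Ilania; it does not apply.
Duty = €837,962.02 × 0% = €0.00.
Line 3 (28.49, Solovia, 2,793 kg, €509,219.76):
Base rate for 28.49 is 32.5%.
Additional duty on 28.49 from Solovia: +45.1%. Applied ad valorem rate: 32.5% + 45.1% = 77.6%.
Duty = €509,219.76 × 77.6% = €395,154.53.
Total = €0.00 + €0.00 + €395,154.53 = €395,154.53.

€395,154.53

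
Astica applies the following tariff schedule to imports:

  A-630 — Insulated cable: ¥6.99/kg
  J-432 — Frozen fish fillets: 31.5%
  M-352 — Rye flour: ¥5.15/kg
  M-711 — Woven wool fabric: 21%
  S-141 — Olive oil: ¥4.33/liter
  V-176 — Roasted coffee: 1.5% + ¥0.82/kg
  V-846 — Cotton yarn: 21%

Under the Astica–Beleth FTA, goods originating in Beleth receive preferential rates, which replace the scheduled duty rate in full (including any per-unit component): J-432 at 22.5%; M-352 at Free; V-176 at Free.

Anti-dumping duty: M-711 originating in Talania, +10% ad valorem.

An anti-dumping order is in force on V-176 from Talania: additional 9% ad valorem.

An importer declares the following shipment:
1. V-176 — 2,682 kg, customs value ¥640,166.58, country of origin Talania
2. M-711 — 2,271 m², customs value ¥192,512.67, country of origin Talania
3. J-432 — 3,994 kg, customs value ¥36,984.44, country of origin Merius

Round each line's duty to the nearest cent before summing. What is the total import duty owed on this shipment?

Line 1 (V-176, Talania, 2,682 kg, ¥640,166.58):
Base rate for V-176 is 1.5% + ¥0.82/kg.
V-176 has an FTA preferential rate, but origin Talania is not Beleth; base rate stands.
Additional duty on V-176 from Talania: +9%. Applied ad valorem rate: 1.5% + 9% = 10.5%.
Duty = ¥640,166.58 × 10.5% + 2,682 × ¥0.82 = ¥69,416.73.
Line 2 (M-711, Talania, 2,271 m², ¥192,512.67):
Base rate for M-711 is 21%.
Additional duty on M-711 from Talania: +10%. Applied ad valorem rate: 21% + 10% = 31%.
Duty = ¥192,512.67 × 31% = ¥59,678.93.
Line 3 (J-432, Merius, 3,994 kg, ¥36,984.44):
Base rate for J-432 is 31.5%.
J-432 has an FTA preferential rate, but origin Merius is not Beleth; base rate stands.
Duty = ¥36,984.44 × 31.5% = ¥11,650.10.
Total = ¥69,416.73 + ¥59,678.93 + ¥11,650.10 = ¥140,745.76.

¥140,745.76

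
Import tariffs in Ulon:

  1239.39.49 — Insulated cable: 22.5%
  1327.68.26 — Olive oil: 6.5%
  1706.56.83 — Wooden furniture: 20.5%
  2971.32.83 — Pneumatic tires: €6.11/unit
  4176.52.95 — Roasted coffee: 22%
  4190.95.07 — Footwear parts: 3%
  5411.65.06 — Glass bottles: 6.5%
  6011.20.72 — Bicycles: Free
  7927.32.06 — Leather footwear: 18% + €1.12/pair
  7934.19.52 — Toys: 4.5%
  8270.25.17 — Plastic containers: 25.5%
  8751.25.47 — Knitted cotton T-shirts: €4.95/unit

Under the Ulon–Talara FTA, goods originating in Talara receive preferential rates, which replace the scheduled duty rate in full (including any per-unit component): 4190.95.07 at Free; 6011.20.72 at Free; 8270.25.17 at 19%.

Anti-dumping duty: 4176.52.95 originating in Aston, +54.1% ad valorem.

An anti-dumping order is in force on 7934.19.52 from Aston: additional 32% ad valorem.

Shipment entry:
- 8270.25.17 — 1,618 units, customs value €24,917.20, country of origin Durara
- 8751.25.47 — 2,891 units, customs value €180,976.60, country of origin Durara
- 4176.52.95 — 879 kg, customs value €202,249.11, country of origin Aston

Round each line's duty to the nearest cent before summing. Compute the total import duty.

€174,575.91

Line 1 (8270.25.17, Durara, 1,618 units, €24,917.20):
Base rate for 8270.25.17 is 25.5%.
8270.25.17 has an FTA preferential rate, but origin Durara is not Talara; base rate stands.
Duty = €24,917.20 × 25.5% = €6,353.89.
Line 2 (8751.25.47, Durara, 2,891 units, €180,976.60):
Base rate for 8751.25.47 is €4.95/unit.
Duty = 2,891 × €4.95 = €14,310.45.
Line 3 (4176.52.95, Aston, 879 kg, €202,249.11):
Base rate for 4176.52.95 is 22%.
Additional duty on 4176.52.95 from Aston: +54.1%. Applied ad valorem rate: 22% + 54.1% = 76.1%.
Duty = €202,249.11 × 76.1% = €153,911.57.
Total = €6,353.89 + €14,310.45 + €153,911.57 = €174,575.91.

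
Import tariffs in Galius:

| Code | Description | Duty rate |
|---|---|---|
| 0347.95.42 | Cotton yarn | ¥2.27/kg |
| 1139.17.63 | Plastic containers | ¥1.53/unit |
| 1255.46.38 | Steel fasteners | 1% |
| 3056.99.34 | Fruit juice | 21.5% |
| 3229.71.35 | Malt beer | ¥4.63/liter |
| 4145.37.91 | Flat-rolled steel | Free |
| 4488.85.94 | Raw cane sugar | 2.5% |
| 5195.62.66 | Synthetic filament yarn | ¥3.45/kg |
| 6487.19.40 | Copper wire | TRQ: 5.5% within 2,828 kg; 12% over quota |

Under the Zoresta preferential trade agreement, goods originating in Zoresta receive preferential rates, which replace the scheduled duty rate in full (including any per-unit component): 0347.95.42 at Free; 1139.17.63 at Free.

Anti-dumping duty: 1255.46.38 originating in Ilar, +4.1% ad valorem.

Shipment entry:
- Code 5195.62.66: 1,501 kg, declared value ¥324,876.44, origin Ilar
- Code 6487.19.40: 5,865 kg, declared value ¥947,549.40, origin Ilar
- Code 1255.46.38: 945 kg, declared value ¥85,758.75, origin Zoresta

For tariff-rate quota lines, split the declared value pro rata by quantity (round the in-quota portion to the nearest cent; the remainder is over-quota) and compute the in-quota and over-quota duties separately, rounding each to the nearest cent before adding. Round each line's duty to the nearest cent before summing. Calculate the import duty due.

¥90,044.01

Line 1 (5195.62.66, Ilar, 1,501 kg, ¥324,876.44):
Base rate for 5195.62.66 is ¥3.45/kg.
Duty = 1,501 × ¥3.45 = ¥5,178.45.
Line 2 (6487.19.40, Ilar, 5,865 kg, ¥947,549.40):
Code 6487.19.40 is under a tariff-rate quota (threshold 2,828 kg). In-quota: 2,828 kg at 5.5%; over-quota: 3,037 kg at 12%.
Pro-rata value split: in-quota = ¥947,549.40 × 2,828/5,865 = ¥456,891.68; over-quota = ¥947,549.40 − ¥456,891.68 = ¥490,657.72.
In-quota duty = ¥456,891.68 × 5.5% = ¥25,129.04. Over-quota duty = ¥490,657.72 × 12% = ¥58,878.93.
Line duty = ¥25,129.04 + ¥58,878.93 = ¥84,007.97.
Line 3 (1255.46.38, Zoresta, 945 kg, ¥85,758.75):
Base rate for 1255.46.38 is 1%.
Origin Zoresta is the FTA partner but 1255.46.38 is not on the preference list; base rate stands.
The additional-duty order on 1255.46.38 targets Ilar, not Zoresta; it does not apply.
Duty = ¥85,758.75 × 1% = ¥857.59.
Total = ¥5,178.45 + ¥84,007.97 + ¥857.59 = ¥90,044.01.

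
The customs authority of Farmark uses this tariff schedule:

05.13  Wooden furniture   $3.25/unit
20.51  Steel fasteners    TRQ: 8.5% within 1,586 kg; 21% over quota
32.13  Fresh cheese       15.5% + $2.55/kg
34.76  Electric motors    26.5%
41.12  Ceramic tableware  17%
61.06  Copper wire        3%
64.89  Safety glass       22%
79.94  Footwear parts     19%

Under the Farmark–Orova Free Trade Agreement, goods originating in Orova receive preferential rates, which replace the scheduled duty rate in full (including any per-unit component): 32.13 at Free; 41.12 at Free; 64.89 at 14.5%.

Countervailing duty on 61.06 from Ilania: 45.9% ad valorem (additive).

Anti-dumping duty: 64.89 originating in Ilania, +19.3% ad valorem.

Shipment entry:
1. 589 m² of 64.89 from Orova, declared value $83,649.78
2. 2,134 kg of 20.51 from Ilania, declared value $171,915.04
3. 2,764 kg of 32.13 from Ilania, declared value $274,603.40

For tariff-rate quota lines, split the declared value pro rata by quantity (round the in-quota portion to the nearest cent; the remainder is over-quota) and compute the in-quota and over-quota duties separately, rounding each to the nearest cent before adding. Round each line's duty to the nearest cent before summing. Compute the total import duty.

Line 1 (64.89, Orova, 589 m², $83,649.78):
Base rate for 64.89 is 22%.
Origin Orova qualifies under the Farmark–Orova agreement and 64.89 is covered: preferential rate 14.5% applies instead.
The additional-duty order on 64.89 targets Ilania, not Orova; it does not apply.
Duty = $83,649.78 × 14.5% = $12,129.22.
Line 2 (20.51, Ilania, 2,134 kg, $171,915.04):
Code 20.51 is under a tariff-rate quota (threshold 1,586 kg). In-quota: 1,586 kg at 8.5%; over-quota: 548 kg at 21%.
Pro-rata value split: in-quota = $171,915.04 × 1,586/2,134 = $127,768.16; over-quota = $171,915.04 − $127,768.16 = $44,146.88.
In-quota duty = $127,768.16 × 8.5% = $10,860.29. Over-quota duty = $44,146.88 × 21% = $9,270.84.
Line duty = $10,860.29 + $9,270.84 = $20,131.13.
Line 3 (32.13, Ilania, 2,764 kg, $274,603.40):
Base rate for 32.13 is 15.5% + $2.55/kg.
32.13 has an FTA preferential rate, but origin Ilania is not Orova; base rate stands.
Duty = $274,603.40 × 15.5% + 2,764 × $2.55 = $49,611.73.
Total = $12,129.22 + $20,131.13 + $49,611.73 = $81,872.08.

$81,872.08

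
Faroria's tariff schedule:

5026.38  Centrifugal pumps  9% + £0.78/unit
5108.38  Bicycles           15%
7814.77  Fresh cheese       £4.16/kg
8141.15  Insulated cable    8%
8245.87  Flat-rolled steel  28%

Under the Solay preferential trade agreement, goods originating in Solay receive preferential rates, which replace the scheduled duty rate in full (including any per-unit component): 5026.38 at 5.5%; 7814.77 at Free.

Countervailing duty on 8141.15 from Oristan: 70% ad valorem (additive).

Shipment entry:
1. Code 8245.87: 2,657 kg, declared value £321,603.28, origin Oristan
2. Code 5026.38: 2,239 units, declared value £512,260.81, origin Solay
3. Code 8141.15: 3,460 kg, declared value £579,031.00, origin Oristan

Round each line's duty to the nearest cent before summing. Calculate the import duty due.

£569,867.44

Line 1 (8245.87, Oristan, 2,657 kg, £321,603.28):
Base rate for 8245.87 is 28%.
Duty = £321,603.28 × 28% = £90,048.92.
Line 2 (5026.38, Solay, 2,239 units, £512,260.81):
Base rate for 5026.38 is 9% + £0.78/unit.
Origin Solay qualifies under the Faroria–Solay agreement and 5026.38 is covered: preferential rate 5.5% applies instead.
Duty = £512,260.81 × 5.5% = £28,174.34.
Line 3 (8141.15, Oristan, 3,460 kg, £579,031.00):
Base rate for 8141.15 is 8%.
Additional duty on 8141.15 from Oristan: +70%. Applied ad valorem rate: 8% + 70% = 78%.
Duty = £579,031.00 × 78% = £451,644.18.
Total = £90,048.92 + £28,174.34 + £451,644.18 = £569,867.44.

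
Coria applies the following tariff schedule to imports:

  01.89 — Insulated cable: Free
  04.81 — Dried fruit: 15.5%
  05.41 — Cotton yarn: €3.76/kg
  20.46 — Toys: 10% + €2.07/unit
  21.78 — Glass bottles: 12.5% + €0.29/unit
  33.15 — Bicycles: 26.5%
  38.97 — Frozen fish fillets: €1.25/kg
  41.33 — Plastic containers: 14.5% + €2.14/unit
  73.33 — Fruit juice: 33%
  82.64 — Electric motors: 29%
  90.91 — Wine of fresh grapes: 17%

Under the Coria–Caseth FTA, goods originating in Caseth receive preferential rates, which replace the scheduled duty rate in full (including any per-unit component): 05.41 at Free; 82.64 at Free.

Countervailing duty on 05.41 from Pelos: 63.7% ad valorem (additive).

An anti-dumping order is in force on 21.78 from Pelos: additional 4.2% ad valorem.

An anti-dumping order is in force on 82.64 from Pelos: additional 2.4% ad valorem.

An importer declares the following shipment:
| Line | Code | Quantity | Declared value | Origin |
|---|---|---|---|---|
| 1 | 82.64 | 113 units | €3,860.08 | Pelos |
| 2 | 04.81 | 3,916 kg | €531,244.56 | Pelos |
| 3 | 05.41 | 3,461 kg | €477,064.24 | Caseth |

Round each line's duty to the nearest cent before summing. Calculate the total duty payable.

€83,554.98

Line 1 (82.64, Pelos, 113 units, €3,860.08):
Base rate for 82.64 is 29%.
82.64 has an FTA preferential rate, but origin Pelos is not Caseth; base rate stands.
Additional duty on 82.64 from Pelos: +2.4%. Applied ad valorem rate: 29% + 2.4% = 31.4%.
Duty = €3,860.08 × 31.4% = €1,212.07.
Line 2 (04.81, Pelos, 3,916 kg, €531,244.56):
Base rate for 04.81 is 15.5%.
Duty = €531,244.56 × 15.5% = €82,342.91.
Line 3 (05.41, Caseth, 3,461 kg, €477,064.24):
Base rate for 05.41 is €3.76/kg.
Origin Caseth qualifies under the Coria–Caseth agreement and 05.41 is covered: preferential rate Free applies instead.
The additional-duty order on 05.41 targets Pelos, not Caseth; it does not apply.
Duty = €477,064.24 × 0% = €0.00.
Total = €1,212.07 + €82,342.91 + €0.00 = €83,554.98.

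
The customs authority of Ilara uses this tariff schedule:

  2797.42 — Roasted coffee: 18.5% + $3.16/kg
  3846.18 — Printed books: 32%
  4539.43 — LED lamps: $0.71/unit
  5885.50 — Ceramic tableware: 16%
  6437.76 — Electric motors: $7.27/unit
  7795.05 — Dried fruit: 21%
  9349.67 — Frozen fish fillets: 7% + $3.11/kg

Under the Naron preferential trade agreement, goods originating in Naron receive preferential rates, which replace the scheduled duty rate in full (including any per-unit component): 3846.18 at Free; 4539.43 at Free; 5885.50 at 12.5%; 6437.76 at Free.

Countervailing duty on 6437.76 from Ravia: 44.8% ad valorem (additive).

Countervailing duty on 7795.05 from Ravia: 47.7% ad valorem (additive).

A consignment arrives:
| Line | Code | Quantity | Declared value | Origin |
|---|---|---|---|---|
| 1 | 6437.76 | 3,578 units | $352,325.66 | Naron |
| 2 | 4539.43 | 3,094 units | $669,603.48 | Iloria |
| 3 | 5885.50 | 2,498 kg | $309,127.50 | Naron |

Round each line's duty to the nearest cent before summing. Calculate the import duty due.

$40,837.68

Line 1 (6437.76, Naron, 3,578 units, $352,325.66):
Base rate for 6437.76 is $7.27/unit.
Origin Naron qualifies under the Ilara–Naron agreement and 6437.76 is covered: preferential rate Free applies instead.
The additional-duty order on 6437.76 targets Ravia, not Naron; it does not apply.
Duty = $352,325.66 × 0% = $0.00.
Line 2 (4539.43, Iloria, 3,094 units, $669,603.48):
Base rate for 4539.43 is $0.71/unit.
4539.43 has an FTA preferential rate, but origin Iloria is not Naron; base rate stands.
Duty = 3,094 × $0.71 = $2,196.74.
Line 3 (5885.50, Naron, 2,498 kg, $309,127.50):
Base rate for 5885.50 is 16%.
Origin Naron qualifies under the Ilara–Naron agreement and 5885.50 is covered: preferential rate 12.5% applies instead.
Duty = $309,127.50 × 12.5% = $38,640.94.
Total = $0.00 + $2,196.74 + $38,640.94 = $40,837.68.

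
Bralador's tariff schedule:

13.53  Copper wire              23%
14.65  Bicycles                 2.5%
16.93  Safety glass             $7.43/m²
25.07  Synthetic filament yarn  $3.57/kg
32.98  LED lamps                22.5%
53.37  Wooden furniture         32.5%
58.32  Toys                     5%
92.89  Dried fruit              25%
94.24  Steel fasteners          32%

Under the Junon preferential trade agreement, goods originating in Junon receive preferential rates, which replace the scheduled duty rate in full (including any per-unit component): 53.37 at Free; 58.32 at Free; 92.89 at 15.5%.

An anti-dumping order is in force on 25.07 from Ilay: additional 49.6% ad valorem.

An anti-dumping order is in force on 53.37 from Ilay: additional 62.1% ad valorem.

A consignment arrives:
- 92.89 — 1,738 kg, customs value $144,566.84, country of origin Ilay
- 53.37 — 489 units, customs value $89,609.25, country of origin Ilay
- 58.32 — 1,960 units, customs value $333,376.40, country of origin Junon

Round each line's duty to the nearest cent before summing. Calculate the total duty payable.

$120,912.06

Line 1 (92.89, Ilay, 1,738 kg, $144,566.84):
Base rate for 92.89 is 25%.
92.89 has an FTA preferential rate, but origin Ilay is not Junon; base rate stands.
Duty = $144,566.84 × 25% = $36,141.71.
Line 2 (53.37, Ilay, 489 units, $89,609.25):
Base rate for 53.37 is 32.5%.
53.37 has an FTA preferential rate, but origin Ilay is not Junon; base rate stands.
Additional duty on 53.37 from Ilay: +62.1%. Applied ad valorem rate: 32.5% + 62.1% = 94.6%.
Duty = $89,609.25 × 94.6% = $84,770.35.
Line 3 (58.32, Junon, 1,960 units, $333,376.40):
Base rate for 58.32 is 5%.
Origin Junon qualifies under the Bralador–Junon agreement and 58.32 is covered: preferential rate Free applies instead.
Duty = $333,376.40 × 0% = $0.00.
Total = $36,141.71 + $84,770.35 + $0.00 = $120,912.06.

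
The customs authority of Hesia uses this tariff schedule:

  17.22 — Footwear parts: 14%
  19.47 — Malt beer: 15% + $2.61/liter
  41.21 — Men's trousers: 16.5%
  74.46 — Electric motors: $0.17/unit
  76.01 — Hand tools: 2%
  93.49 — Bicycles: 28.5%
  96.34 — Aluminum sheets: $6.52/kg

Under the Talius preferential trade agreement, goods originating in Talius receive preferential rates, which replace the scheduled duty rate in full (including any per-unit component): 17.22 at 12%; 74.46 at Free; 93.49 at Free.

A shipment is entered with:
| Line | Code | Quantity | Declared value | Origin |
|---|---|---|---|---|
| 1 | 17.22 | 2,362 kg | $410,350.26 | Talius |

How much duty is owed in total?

$49,242.03

Line 1 (17.22, Talius, 2,362 kg, $410,350.26):
Base rate for 17.22 is 14%.
Origin Talius qualifies under the Hesia–Talius agreement and 17.22 is covered: preferential rate 12% applies instead.
Duty = $410,350.26 × 12% = $49,242.03.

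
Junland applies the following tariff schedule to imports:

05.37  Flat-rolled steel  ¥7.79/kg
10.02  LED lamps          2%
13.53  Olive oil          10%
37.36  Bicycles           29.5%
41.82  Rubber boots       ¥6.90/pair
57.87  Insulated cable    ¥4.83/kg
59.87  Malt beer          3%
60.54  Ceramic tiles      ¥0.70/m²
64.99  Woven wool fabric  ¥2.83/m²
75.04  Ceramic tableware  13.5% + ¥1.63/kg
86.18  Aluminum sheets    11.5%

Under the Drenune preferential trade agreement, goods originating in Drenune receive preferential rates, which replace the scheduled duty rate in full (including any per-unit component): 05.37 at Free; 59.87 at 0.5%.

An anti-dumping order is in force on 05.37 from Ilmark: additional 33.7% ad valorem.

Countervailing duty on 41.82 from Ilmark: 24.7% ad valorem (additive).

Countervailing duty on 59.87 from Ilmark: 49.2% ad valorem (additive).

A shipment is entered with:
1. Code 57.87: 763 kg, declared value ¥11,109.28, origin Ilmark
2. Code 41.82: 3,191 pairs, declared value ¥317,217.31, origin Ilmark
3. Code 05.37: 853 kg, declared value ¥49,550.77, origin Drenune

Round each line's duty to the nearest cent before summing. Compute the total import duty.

Line 1 (57.87, Ilmark, 763 kg, ¥11,109.28):
Base rate for 57.87 is ¥4.83/kg.
Duty = 763 × ¥4.83 = ¥3,685.29.
Line 2 (41.82, Ilmark, 3,191 pairs, ¥317,217.31):
Base rate for 41.82 is ¥6.90/pair.
Additional duty on 41.82 from Ilmark: +24.7% ad valorem. Applied ad valorem rate = 24.7%.
Duty = ¥317,217.31 × 24.7% + 3,191 × ¥6.90 = ¥100,370.58.
Line 3 (05.37, Drenune, 853 kg, ¥49,550.77):
Base rate for 05.37 is ¥7.79/kg.
Origin Drenune qualifies under the Junland–Drenune agreement and 05.37 is covered: preferential rate Free applies instead.
The additional-duty order on 05.37 targets Ilmark, not Drenune; it does not apply.
Duty = ¥49,550.77 × 0% = ¥0.00.
Total = ¥3,685.29 + ¥100,370.58 + ¥0.00 = ¥104,055.87.

¥104,055.87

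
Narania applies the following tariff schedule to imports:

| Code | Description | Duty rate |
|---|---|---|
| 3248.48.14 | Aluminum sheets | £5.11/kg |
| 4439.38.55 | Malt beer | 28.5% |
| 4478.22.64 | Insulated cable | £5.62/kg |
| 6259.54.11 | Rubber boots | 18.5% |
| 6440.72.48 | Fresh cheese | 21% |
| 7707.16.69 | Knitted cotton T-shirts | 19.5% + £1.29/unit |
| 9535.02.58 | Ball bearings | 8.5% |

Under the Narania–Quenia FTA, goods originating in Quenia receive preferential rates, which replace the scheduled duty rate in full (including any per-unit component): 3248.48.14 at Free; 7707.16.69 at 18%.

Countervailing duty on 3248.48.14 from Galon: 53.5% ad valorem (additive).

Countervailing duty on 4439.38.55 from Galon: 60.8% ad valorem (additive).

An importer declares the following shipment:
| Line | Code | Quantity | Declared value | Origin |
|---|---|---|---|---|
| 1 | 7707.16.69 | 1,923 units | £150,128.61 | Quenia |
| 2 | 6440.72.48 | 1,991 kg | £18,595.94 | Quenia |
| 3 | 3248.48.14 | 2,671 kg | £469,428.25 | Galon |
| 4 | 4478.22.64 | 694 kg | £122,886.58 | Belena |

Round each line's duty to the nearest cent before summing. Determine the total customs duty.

£299,621.50

Line 1 (7707.16.69, Quenia, 1,923 units, £150,128.61):
Base rate for 7707.16.69 is 19.5% + £1.29/unit.
Origin Quenia qualifies under the Narania–Quenia agreement and 7707.16.69 is covered: preferential rate 18% applies instead.
Duty = £150,128.61 × 18% = £27,023.15.
Line 2 (6440.72.48, Quenia, 1,991 kg, £18,595.94):
Base rate for 6440.72.48 is 21%.
Origin Quenia is the FTA partner but 6440.72.48 is not on the preference list; base rate stands.
Duty = £18,595.94 × 21% = £3,905.15.
Line 3 (3248.48.14, Galon, 2,671 kg, £469,428.25):
Base rate for 3248.48.14 is £5.11/kg.
3248.48.14 has an FTA preferential rate, but origin Galon is not Quenia; base rate stands.
Additional duty on 3248.48.14 from Galon: +53.5% ad valorem. Applied ad valorem rate = 53.5%.
Duty = £469,428.25 × 53.5% + 2,671 × £5.11 = £264,792.92.
Line 4 (4478.22.64, Belena, 694 kg, £122,886.58):
Base rate for 4478.22.64 is £5.62/kg.
Duty = 694 × £5.62 = £3,900.28.
Total = £27,023.15 + £3,905.15 + £264,792.92 + £3,900.28 = £299,621.50.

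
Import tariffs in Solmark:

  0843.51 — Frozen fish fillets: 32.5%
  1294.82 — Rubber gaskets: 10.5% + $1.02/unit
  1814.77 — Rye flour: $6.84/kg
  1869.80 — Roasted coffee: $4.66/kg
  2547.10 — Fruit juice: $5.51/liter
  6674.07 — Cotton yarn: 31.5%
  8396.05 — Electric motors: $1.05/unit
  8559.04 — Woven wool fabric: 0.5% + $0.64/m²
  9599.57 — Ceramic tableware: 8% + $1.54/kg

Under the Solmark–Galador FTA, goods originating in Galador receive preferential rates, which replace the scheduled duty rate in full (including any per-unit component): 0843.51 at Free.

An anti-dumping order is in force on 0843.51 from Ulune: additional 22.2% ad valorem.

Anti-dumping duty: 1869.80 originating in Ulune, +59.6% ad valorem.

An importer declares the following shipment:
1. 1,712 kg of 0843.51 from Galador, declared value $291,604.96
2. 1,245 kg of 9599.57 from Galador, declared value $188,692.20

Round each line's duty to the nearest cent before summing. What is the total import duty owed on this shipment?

Line 1 (0843.51, Galador, 1,712 kg, $291,604.96):
Base rate for 0843.51 is 32.5%.
Origin Galador qualifies under the Solmark–Galador agreement and 0843.51 is covered: preferential rate Free applies instead.
The additional-duty order on 0843.51 targets Ulune, not Galador; it does not apply.
Duty = $291,604.96 × 0% = $0.00.
Line 2 (9599.57, Galador, 1,245 kg, $188,692.20):
Base rate for 9599.57 is 8% + $1.54/kg.
Origin Galador is the FTA partner but 9599.57 is not on the preference list; base rate stands.
Duty = $188,692.20 × 8% + 1,245 × $1.54 = $17,012.68.
Total = $0.00 + $17,012.68 = $17,012.68.

$17,012.68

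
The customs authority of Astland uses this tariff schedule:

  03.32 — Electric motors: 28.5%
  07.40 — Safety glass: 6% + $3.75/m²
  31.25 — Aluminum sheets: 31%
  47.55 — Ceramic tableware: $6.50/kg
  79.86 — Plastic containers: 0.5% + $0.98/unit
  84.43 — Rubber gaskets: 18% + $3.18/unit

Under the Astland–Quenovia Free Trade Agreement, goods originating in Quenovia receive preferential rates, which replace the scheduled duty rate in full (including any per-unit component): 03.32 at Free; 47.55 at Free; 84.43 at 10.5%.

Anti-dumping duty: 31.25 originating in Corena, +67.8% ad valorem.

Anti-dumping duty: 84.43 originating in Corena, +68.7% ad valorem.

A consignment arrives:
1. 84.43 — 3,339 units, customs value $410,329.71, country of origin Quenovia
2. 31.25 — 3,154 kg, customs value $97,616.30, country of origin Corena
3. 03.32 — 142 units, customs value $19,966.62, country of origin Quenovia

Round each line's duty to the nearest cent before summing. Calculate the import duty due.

Line 1 (84.43, Quenovia, 3,339 units, $410,329.71):
Base rate for 84.43 is 18% + $3.18/unit.
Origin Quenovia qualifies under the Astland–Quenovia agreement and 84.43 is covered: preferential rate 10.5% applies instead.
The additional-duty order on 84.43 targets Corena, not Quenovia; it does not apply.
Duty = $410,329.71 × 10.5% = $43,084.62.
Line 2 (31.25, Corena, 3,154 kg, $97,616.30):
Base rate for 31.25 is 31%.
Additional duty on 31.25 from Corena: +67.8%. Applied ad valorem rate: 31% + 67.8% = 98.8%.
Duty = $97,616.30 × 98.8% = $96,444.90.
Line 3 (03.32, Quenovia, 142 units, $19,966.62):
Base rate for 03.32 is 28.5%.
Origin Quenovia qualifies under the Astland–Quenovia agreement and 03.32 is covered: preferential rate Free applies instead.
Duty = $19,966.62 × 0% = $0.00.
Total = $43,084.62 + $96,444.90 + $0.00 = $139,529.52.

$139,529.52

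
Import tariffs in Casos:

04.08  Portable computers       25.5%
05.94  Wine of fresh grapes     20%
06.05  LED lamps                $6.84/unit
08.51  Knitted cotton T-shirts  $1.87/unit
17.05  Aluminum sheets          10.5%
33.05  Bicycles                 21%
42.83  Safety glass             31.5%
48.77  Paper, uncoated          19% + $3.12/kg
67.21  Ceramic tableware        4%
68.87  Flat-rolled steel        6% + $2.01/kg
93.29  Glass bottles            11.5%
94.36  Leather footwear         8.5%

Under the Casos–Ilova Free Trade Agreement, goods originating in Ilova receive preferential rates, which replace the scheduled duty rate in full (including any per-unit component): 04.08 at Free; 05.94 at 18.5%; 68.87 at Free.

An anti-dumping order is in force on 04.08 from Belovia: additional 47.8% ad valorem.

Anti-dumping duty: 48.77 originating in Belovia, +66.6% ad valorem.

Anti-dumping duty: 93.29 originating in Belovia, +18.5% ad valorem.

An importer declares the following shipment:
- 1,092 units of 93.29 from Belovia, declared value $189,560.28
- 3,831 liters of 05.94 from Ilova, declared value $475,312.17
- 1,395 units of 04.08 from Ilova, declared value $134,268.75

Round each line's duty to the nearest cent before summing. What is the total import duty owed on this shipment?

$144,800.83

Line 1 (93.29, Belovia, 1,092 units, $189,560.28):
Base rate for 93.29 is 11.5%.
Additional duty on 93.29 from Belovia: +18.5%. Applied ad valorem rate: 11.5% + 18.5% = 30%.
Duty = $189,560.28 × 30% = $56,868.08.
Line 2 (05.94, Ilova, 3,831 liters, $475,312.17):
Base rate for 05.94 is 20%.
Origin Ilova qualifies under the Casos–Ilova agreement and 05.94 is covered: preferential rate 18.5% applies instead.
Duty = $475,312.17 × 18.5% = $87,932.75.
Line 3 (04.08, Ilova, 1,395 units, $134,268.75):
Base rate for 04.08 is 25.5%.
Origin Ilova qualifies under the Casos–Ilova agreement and 04.08 is covered: preferential rate Free applies instead.
The additional-duty order on 04.08 targets Belovia, not Ilova; it does not apply.
Duty = $134,268.75 × 0% = $0.00.
Total = $56,868.08 + $87,932.75 + $0.00 = $144,800.83.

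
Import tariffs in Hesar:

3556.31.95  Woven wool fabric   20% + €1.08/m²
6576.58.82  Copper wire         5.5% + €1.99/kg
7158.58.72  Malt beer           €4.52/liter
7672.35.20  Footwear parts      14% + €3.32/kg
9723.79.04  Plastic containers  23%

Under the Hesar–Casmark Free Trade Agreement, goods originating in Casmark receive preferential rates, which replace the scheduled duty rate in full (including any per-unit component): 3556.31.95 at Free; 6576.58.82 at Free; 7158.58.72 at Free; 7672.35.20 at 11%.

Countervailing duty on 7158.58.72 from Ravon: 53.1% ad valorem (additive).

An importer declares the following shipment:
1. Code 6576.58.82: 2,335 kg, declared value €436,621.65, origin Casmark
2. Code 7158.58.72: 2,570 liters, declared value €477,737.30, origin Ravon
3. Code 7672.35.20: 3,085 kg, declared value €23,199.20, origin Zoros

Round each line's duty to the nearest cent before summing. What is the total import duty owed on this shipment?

Line 1 (6576.58.82, Casmark, 2,335 kg, €436,621.65):
Base rate for 6576.58.82 is 5.5% + €1.99/kg.
Origin Casmark qualifies under the Hesar–Casmark agreement and 6576.58.82 is covered: preferential rate Free applies instead.
Duty = €436,621.65 × 0% = €0.00.
Line 2 (7158.58.72, Ravon, 2,570 liters, €477,737.30):
Base rate for 7158.58.72 is €4.52/liter.
7158.58.72 has an FTA preferential rate, but origin Ravon is not Casmark; base rate stands.
Additional duty on 7158.58.72 from Ravon: +53.1% ad valorem. Applied ad valorem rate = 53.1%.
Duty = €477,737.30 × 53.1% + 2,570 × €4.52 = €265,294.91.
Line 3 (7672.35.20, Zoros, 3,085 kg, €23,199.20):
Base rate for 7672.35.20 is 14% + €3.32/kg.
7672.35.20 has an FTA preferential rate, but origin Zoros is not Casmark; base rate stands.
Duty = €23,199.20 × 14% + 3,085 × €3.32 = €13,490.09.
Total = €0.00 + €265,294.91 + €13,490.09 = €278,785.00.

€278,785.00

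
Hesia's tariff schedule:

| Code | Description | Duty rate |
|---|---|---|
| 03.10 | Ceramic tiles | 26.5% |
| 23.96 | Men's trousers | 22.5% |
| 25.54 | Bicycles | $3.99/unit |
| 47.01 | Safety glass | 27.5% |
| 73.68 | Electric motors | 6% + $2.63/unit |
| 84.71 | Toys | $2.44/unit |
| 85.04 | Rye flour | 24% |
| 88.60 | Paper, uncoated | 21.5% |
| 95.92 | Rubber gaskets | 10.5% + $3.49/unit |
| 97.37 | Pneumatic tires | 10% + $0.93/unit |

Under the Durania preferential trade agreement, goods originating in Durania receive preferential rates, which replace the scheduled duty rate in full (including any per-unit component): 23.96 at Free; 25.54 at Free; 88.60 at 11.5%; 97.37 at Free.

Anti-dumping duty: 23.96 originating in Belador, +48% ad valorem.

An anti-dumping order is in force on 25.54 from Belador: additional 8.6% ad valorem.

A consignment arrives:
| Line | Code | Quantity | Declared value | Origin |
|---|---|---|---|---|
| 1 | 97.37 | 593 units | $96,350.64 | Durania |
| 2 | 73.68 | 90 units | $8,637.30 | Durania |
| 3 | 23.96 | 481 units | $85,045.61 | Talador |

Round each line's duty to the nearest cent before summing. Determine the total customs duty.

$19,890.20

Line 1 (97.37, Durania, 593 units, $96,350.64):
Base rate for 97.37 is 10% + $0.93/unit.
Origin Durania qualifies under the Hesia–Durania agreement and 97.37 is covered: preferential rate Free applies instead.
Duty = $96,350.64 × 0% = $0.00.
Line 2 (73.68, Durania, 90 units, $8,637.30):
Base rate for 73.68 is 6% + $2.63/unit.
Origin Durania is the FTA partner but 73.68 is not on the preference list; base rate stands.
Duty = $8,637.30 × 6% + 90 × $2.63 = $754.94.
Line 3 (23.96, Talador, 481 units, $85,045.61):
Base rate for 23.96 is 22.5%.
23.96 has an FTA preferential rate, but origin Talador is not Durania; base rate stands.
The additional-duty order on 23.96 targets Belador, not Talador; it does not apply.
Duty = $85,045.61 × 22.5% = $19,135.26.
Total = $0.00 + $754.94 + $19,135.26 = $19,890.20.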